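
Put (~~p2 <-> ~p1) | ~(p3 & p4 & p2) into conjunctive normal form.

(~~p2 <-> ~p1) | ~(p3 & p4 & p2)
= ((~~p2 -> ~p1) & (~p1 -> ~~p2)) | ~(p3 & p4 & p2)
= ((~~~p2 | ~p1) & (~p1 -> ~~p2)) | ~(p3 & p4 & p2)
= ((~~~p2 | ~p1) & (~~p1 | ~~p2)) | ~(p3 & p4 & p2)
= ((~p2 | ~p1) & (~~p1 | ~~p2)) | ~(p3 & p4 & p2)
= ((~p2 | ~p1) & (p1 | ~~p2)) | ~(p3 & p4 & p2)
= ((~p2 | ~p1) & (p1 | p2)) | ~(p3 & p4 & p2)
= ((~p2 | ~p1) & (p1 | p2)) | ~p3 | ~p4 | ~p2
= (~p2 | ~p1 | ~p3 | ~p4 | ~p2) & (p1 | p2 | ~p3 | ~p4 | ~p2)
= ~p2 | ~p1 | ~p3 | ~p4

~p2 | ~p1 | ~p3 | ~p4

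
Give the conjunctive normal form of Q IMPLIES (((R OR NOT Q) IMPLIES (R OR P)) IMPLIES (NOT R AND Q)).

Q IMPLIES (((R OR NOT Q) IMPLIES (R OR P)) IMPLIES (NOT R AND Q))
≡ NOT Q OR (((R OR NOT Q) IMPLIES (R OR P)) IMPLIES (NOT R AND Q))   [eliminate IMPLIES]
≡ NOT Q OR NOT ((R OR NOT Q) IMPLIES (R OR P)) OR (NOT R AND Q)   [eliminate IMPLIES]
≡ NOT Q OR NOT (NOT (R OR NOT Q) OR R OR P) OR (NOT R AND Q)   [eliminate IMPLIES]
≡ NOT Q OR (NOT NOT (R OR NOT Q) AND NOT R AND NOT P) OR (NOT R AND Q)   [De Morgan]
≡ NOT Q OR ((R OR NOT Q) AND NOT R AND NOT P) OR (NOT R AND Q)   [double negation]
≡ (NOT Q OR R OR NOT Q OR NOT R) AND (NOT Q OR R OR NOT Q OR Q) AND (NOT Q OR NOT R OR NOT R) AND (NOT Q OR NOT R OR Q) AND (NOT Q OR NOT P OR NOT R) AND (NOT Q OR NOT P OR Q)   [distribute OR over AND]
≡ NOT Q OR NOT R   [simplify]

NOT Q OR NOT R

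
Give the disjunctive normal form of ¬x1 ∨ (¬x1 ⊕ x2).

¬x1 ∨ (x1 ∧ x2)

¬x1 ∨ (¬x1 ⊕ x2)
≡ ¬x1 ∨ (¬x1 ∧ ¬x2) ∨ (¬¬x1 ∧ x2)   — expand ⊕
≡ ¬x1 ∨ (¬x1 ∧ ¬x2) ∨ (x1 ∧ x2)   — double negation
≡ ¬x1 ∨ (x1 ∧ x2)   — simplify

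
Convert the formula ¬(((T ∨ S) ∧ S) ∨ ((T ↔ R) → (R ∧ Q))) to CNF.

¬S ∧ (¬T ∨ R) ∧ (¬R ∨ T) ∧ (¬R ∨ ¬Q)

¬(((T ∨ S) ∧ S) ∨ ((T ↔ R) → (R ∧ Q)))
= ¬(((T ∨ S) ∧ S) ∨ ¬(T ↔ R) ∨ (R ∧ Q))   — eliminate →
= ¬(((T ∨ S) ∧ S) ∨ ¬((T → R) ∧ (R → T)) ∨ (R ∧ Q))   — eliminate ↔
= ¬(((T ∨ S) ∧ S) ∨ ¬((¬T ∨ R) ∧ (R → T)) ∨ (R ∧ Q))   — eliminate →
= ¬(((T ∨ S) ∧ S) ∨ ¬((¬T ∨ R) ∧ (¬R ∨ T)) ∨ (R ∧ Q))   — eliminate →
= ¬((T ∨ S) ∧ S) ∧ ¬¬((¬T ∨ R) ∧ (¬R ∨ T)) ∧ ¬(R ∧ Q)   — De Morgan
= (¬(T ∨ S) ∨ ¬S) ∧ ¬¬((¬T ∨ R) ∧ (¬R ∨ T)) ∧ ¬(R ∧ Q)   — De Morgan
= ((¬T ∧ ¬S) ∨ ¬S) ∧ ¬¬((¬T ∨ R) ∧ (¬R ∨ T)) ∧ ¬(R ∧ Q)   — De Morgan
= ((¬T ∧ ¬S) ∨ ¬S) ∧ (¬T ∨ R) ∧ (¬R ∨ T) ∧ ¬(R ∧ Q)   — double negation
= ((¬T ∧ ¬S) ∨ ¬S) ∧ (¬T ∨ R) ∧ (¬R ∨ T) ∧ (¬R ∨ ¬Q)   — De Morgan
= (¬T ∨ ¬S) ∧ (¬S ∨ ¬S) ∧ (¬T ∨ R) ∧ (¬R ∨ T) ∧ (¬R ∨ ¬Q)   — distribute ∨ over ∧
= ¬S ∧ (¬T ∨ R) ∧ (¬R ∨ T) ∧ (¬R ∨ ¬Q)   — simplify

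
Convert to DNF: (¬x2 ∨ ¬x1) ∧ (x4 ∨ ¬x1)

(¬x2 ∨ ¬x1) ∧ (x4 ∨ ¬x1)
= (¬x2 ∧ x4) ∨ (¬x2 ∧ ¬x1) ∨ (¬x1 ∧ x4) ∨ (¬x1 ∧ ¬x1)   [distribute ∧ over ∨]
= (¬x2 ∧ x4) ∨ ¬x1   [simplify]

(¬x2 ∧ x4) ∨ ¬x1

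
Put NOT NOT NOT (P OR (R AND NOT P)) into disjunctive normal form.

NOT P AND NOT R

NOT NOT NOT (P OR (R AND NOT P))
⇔ NOT (P OR (R AND NOT P))   — double negation
⇔ NOT P AND NOT (R AND NOT P)   — De Morgan
⇔ NOT P AND (NOT R OR NOT NOT P)   — De Morgan
⇔ NOT P AND (NOT R OR P)   — double negation
⇔ (NOT P AND NOT R) OR (NOT P AND P)   — distribute AND over OR
⇔ NOT P AND NOT R   — simplify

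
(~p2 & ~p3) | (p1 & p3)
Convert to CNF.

(~p2 | p1) & (~p2 | p3) & (~p3 | p1)

(~p2 & ~p3) | (p1 & p3)
≡ (~p2 | p1) & (~p2 | p3) & (~p3 | p1) & (~p3 | p3)   — distribute | over &
≡ (~p2 | p1) & (~p2 | p3) & (~p3 | p1)   — simplify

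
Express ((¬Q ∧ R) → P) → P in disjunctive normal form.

(¬Q ∧ R ∧ ¬P) ∨ P

((¬Q ∧ R) → P) → P
⇔ ¬((¬Q ∧ R) → P) ∨ P   [eliminate →]
⇔ ¬(¬(¬Q ∧ R) ∨ P) ∨ P   [eliminate →]
⇔ (¬¬(¬Q ∧ R) ∧ ¬P) ∨ P   [De Morgan]
⇔ (¬Q ∧ R ∧ ¬P) ∨ P   [double negation]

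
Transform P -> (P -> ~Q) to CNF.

P -> (P -> ~Q)
= ~P | (P -> ~Q)   [eliminate ->]
= ~P | ~P | ~Q   [eliminate ->]
= ~P | ~Q   [simplify]

~P | ~Q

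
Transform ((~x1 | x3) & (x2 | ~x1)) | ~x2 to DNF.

~x1 | (x3 & x2) | ~x2

((~x1 | x3) & (x2 | ~x1)) | ~x2
= (~x1 & x2) | (~x1 & ~x1) | (x3 & x2) | (x3 & ~x1) | ~x2   [distribute & over |]
= ~x1 | (x3 & x2) | ~x2   [simplify]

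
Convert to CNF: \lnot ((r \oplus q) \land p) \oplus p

(r \lor q \lor \lnot p) \land (\lnot r \lor \lnot q \lor \lnot p)

\lnot ((r \oplus q) \land p) \oplus p
= (\lnot ((r \oplus q) \land p) \lor p) \land \lnot (\lnot ((r \oplus q) \land p) \land p)   [expand \oplus]
= (\lnot ((r \lor q) \land \lnot (r \land q) \land p) \lor p) \land \lnot (\lnot ((r \oplus q) \land p) \land p)   [expand \oplus]
= (\lnot ((r \lor q) \land \lnot (r \land q) \land p) \lor p) \land \lnot (\lnot ((r \lor q) \land \lnot (r \land q) \land p) \land p)   [expand \oplus]
= (\lnot (r \lor q) \lor \lnot \lnot (r \land q) \lor \lnot p \lor p) \land \lnot (\lnot ((r \lor q) \land \lnot (r \land q) \land p) \land p)   [De Morgan]
= (\lnot r \land \lnot q \lor \lnot \lnot (r \land q) \lor \lnot p \lor p) \land \lnot (\lnot ((r \lor q) \land \lnot (r \land q) \land p) \land p)   [De Morgan]
= (\lnot r \land \lnot q \lor r \land q \lor \lnot p \lor p) \land \lnot (\lnot ((r \lor q) \land \lnot (r \land q) \land p) \land p)   [double negation]
= (\lnot r \land \lnot q \lor r \land q \lor \lnot p \lor p) \land (\lnot \lnot ((r \lor q) \land \lnot (r \land q) \land p) \lor \lnot p)   [De Morgan]
= (\lnot r \land \lnot q \lor r \land q \lor \lnot p \lor p) \land ((r \lor q) \land \lnot (r \land q) \land p \lor \lnot p)   [double negation]
= (\lnot r \land \lnot q \lor r \land q \lor \lnot p \lor p) \land ((r \lor q) \land (\lnot r \lor \lnot q) \land p \lor \lnot p)   [De Morgan]
= (\lnot r \lor r \lor \lnot p \lor p) \land (\lnot r \lor q \lor \lnot p \lor p) \land (\lnot q \lor r \lor \lnot p \lor p) \land (\lnot q \lor q \lor \lnot p \lor p) \land (r \lor q \lor \lnot p) \land (\lnot r \lor \lnot q \lor \lnot p) \land (p \lor \lnot p)   [distribute \lor over \land]
= (r \lor q \lor \lnot p) \land (\lnot r \lor \lnot q \lor \lnot p)   [simplify]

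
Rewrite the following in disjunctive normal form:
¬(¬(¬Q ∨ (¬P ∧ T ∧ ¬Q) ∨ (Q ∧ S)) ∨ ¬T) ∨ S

¬(¬(¬Q ∨ (¬P ∧ T ∧ ¬Q) ∨ (Q ∧ S)) ∨ ¬T) ∨ S
⇔ (¬¬(¬Q ∨ (¬P ∧ T ∧ ¬Q) ∨ (Q ∧ S)) ∧ ¬¬T) ∨ S   [De Morgan]
⇔ ((¬Q ∨ (¬P ∧ T ∧ ¬Q) ∨ (Q ∧ S)) ∧ ¬¬T) ∨ S   [double negation]
⇔ ((¬Q ∨ (¬P ∧ T ∧ ¬Q) ∨ (Q ∧ S)) ∧ T) ∨ S   [double negation]
⇔ (¬Q ∧ T) ∨ (¬P ∧ T ∧ ¬Q ∧ T) ∨ (Q ∧ S ∧ T) ∨ S   [distribute ∧ over ∨]
⇔ (¬Q ∧ T) ∨ S   [simplify]

(¬Q ∧ T) ∨ S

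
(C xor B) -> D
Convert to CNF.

(C xor B) -> D
⇔ ~(C xor B) | D   [eliminate ->]
⇔ ~((C | B) & ~(C & B)) | D   [expand xor]
⇔ ~(C | B) | ~~(C & B) | D   [De Morgan]
⇔ (~C & ~B) | ~~(C & B) | D   [De Morgan]
⇔ (~C & ~B) | (C & B) | D   [double negation]
⇔ (~C | C | D) & (~C | B | D) & (~B | C | D) & (~B | B | D)   [distribute | over &]
⇔ (~C | B | D) & (~B | C | D)   [simplify]

(~C | B | D) & (~B | C | D)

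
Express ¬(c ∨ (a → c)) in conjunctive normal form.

¬c ∧ a

¬(c ∨ (a → c))
⇔ ¬(c ∨ ¬a ∨ c)
⇔ ¬c ∧ ¬¬a ∧ ¬c
⇔ ¬c ∧ a ∧ ¬c
⇔ ¬c ∧ a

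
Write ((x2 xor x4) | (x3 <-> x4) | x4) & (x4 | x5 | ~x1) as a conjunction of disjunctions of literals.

(x2 | x4 | ~x3) & (x4 | x5 | ~x1)

((x2 xor x4) | (x3 <-> x4) | x4) & (x4 | x5 | ~x1)
≡ (((x2 | x4) & ~(x2 & x4)) | (x3 <-> x4) | x4) & (x4 | x5 | ~x1)   [expand xor]
≡ (((x2 | x4) & ~(x2 & x4)) | ((x3 -> x4) & (x4 -> x3)) | x4) & (x4 | x5 | ~x1)   [eliminate <->]
≡ (((x2 | x4) & ~(x2 & x4)) | ((~x3 | x4) & (x4 -> x3)) | x4) & (x4 | x5 | ~x1)   [eliminate ->]
≡ (((x2 | x4) & ~(x2 & x4)) | ((~x3 | x4) & (~x4 | x3)) | x4) & (x4 | x5 | ~x1)   [eliminate ->]
≡ (((x2 | x4) & (~x2 | ~x4)) | ((~x3 | x4) & (~x4 | x3)) | x4) & (x4 | x5 | ~x1)   [De Morgan]
≡ (x2 | x4 | ~x3 | x4 | x4) & (x2 | x4 | ~x4 | x3 | x4) & (~x2 | ~x4 | ~x3 | x4 | x4) & (~x2 | ~x4 | ~x4 | x3 | x4) & (x4 | x5 | ~x1)   [distribute | over &]
≡ (x2 | x4 | ~x3) & (x4 | x5 | ~x1)   [simplify]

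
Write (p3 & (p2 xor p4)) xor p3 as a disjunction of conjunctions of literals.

(p3 & (p2 xor p4)) xor p3
≡ (p3 & (p2 xor p4) & ~p3) | (~(p3 & (p2 xor p4)) & p3)   [expand xor]
≡ (p3 & ((p2 & ~p4) | (~p2 & p4)) & ~p3) | (~(p3 & (p2 xor p4)) & p3)   [expand xor]
≡ (p3 & ((p2 & ~p4) | (~p2 & p4)) & ~p3) | (~(p3 & ((p2 & ~p4) | (~p2 & p4))) & p3)   [expand xor]
≡ (p3 & ((p2 & ~p4) | (~p2 & p4)) & ~p3) | ((~p3 | ~((p2 & ~p4) | (~p2 & p4))) & p3)   [De Morgan]
≡ (p3 & ((p2 & ~p4) | (~p2 & p4)) & ~p3) | ((~p3 | (~(p2 & ~p4) & ~(~p2 & p4))) & p3)   [De Morgan]
≡ (p3 & ((p2 & ~p4) | (~p2 & p4)) & ~p3) | ((~p3 | ((~p2 | ~~p4) & ~(~p2 & p4))) & p3)   [De Morgan]
≡ (p3 & ((p2 & ~p4) | (~p2 & p4)) & ~p3) | ((~p3 | ((~p2 | p4) & ~(~p2 & p4))) & p3)   [double negation]
≡ (p3 & ((p2 & ~p4) | (~p2 & p4)) & ~p3) | ((~p3 | ((~p2 | p4) & (~~p2 | ~p4))) & p3)   [De Morgan]
≡ (p3 & ((p2 & ~p4) | (~p2 & p4)) & ~p3) | ((~p3 | ((~p2 | p4) & (p2 | ~p4))) & p3)   [double negation]
≡ (p3 & p2 & ~p4 & ~p3) | (p3 & ~p2 & p4 & ~p3) | (~p3 & p3) | (~p2 & p2 & p3) | (~p2 & ~p4 & p3) | (p4 & p2 & p3) | (p4 & ~p4 & p3)   [distribute & over |]
≡ (~p2 & ~p4 & p3) | (p4 & p2 & p3)   [simplify]

(~p2 & ~p4 & p3) | (p4 & p2 & p3)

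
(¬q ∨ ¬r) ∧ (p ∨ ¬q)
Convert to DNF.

¬q ∨ (¬r ∧ p)

(¬q ∨ ¬r) ∧ (p ∨ ¬q)
⇔ (¬q ∧ p) ∨ (¬q ∧ ¬q) ∨ (¬r ∧ p) ∨ (¬r ∧ ¬q)   — distribute ∧ over ∨
⇔ ¬q ∨ (¬r ∧ p)   — simplify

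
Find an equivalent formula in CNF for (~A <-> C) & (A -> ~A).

(~A <-> C) & (A -> ~A)
⇔ (~A -> C) & (C -> ~A) & (A -> ~A)
⇔ (~~A | C) & (C -> ~A) & (A -> ~A)
⇔ (~~A | C) & (~C | ~A) & (A -> ~A)
⇔ (~~A | C) & (~C | ~A) & (~A | ~A)
⇔ (A | C) & (~C | ~A) & (~A | ~A)
⇔ (A | C) & ~A

(A | C) & ~A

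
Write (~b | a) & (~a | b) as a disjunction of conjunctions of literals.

(~b & ~a) | (a & b)

(~b | a) & (~a | b)
⇔ (~b & ~a) | (~b & b) | (a & ~a) | (a & b)   [distribute & over |]
⇔ (~b & ~a) | (a & b)   [simplify]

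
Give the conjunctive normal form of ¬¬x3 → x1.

¬¬x3 → x1
≡ ¬¬¬x3 ∨ x1   [eliminate →]
≡ ¬x3 ∨ x1   [double negation]

¬x3 ∨ x1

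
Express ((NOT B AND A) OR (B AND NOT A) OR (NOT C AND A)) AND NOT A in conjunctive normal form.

((NOT B AND A) OR (B AND NOT A) OR (NOT C AND A)) AND NOT A
= (NOT B OR B OR NOT C) AND (NOT B OR B OR A) AND (NOT B OR NOT A OR NOT C) AND (NOT B OR NOT A OR A) AND (A OR B OR NOT C) AND (A OR B OR A) AND (A OR NOT A OR NOT C) AND (A OR NOT A OR A) AND NOT A   (distribute OR over AND)
= (A OR B) AND NOT A   (simplify)

(A OR B) AND NOT A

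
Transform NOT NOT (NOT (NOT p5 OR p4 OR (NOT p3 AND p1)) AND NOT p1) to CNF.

p5 AND NOT p4 AND NOT p1

NOT NOT (NOT (NOT p5 OR p4 OR (NOT p3 AND p1)) AND NOT p1)
⇔ NOT (NOT p5 OR p4 OR (NOT p3 AND p1)) AND NOT p1   (double negation)
⇔ NOT NOT p5 AND NOT p4 AND NOT (NOT p3 AND p1) AND NOT p1   (De Morgan)
⇔ p5 AND NOT p4 AND NOT (NOT p3 AND p1) AND NOT p1   (double negation)
⇔ p5 AND NOT p4 AND (NOT NOT p3 OR NOT p1) AND NOT p1   (De Morgan)
⇔ p5 AND NOT p4 AND (p3 OR NOT p1) AND NOT p1   (double negation)
⇔ p5 AND NOT p4 AND NOT p1   (simplify)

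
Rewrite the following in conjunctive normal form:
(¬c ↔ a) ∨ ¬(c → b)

(c ∨ a) ∧ (¬a ∨ ¬c ∨ ¬b)

(¬c ↔ a) ∨ ¬(c → b)
≡ ((¬c → a) ∧ (a → ¬c)) ∨ ¬(c → b)   [eliminate ↔]
≡ ((¬¬c ∨ a) ∧ (a → ¬c)) ∨ ¬(c → b)   [eliminate →]
≡ ((¬¬c ∨ a) ∧ (¬a ∨ ¬c)) ∨ ¬(c → b)   [eliminate →]
≡ ((¬¬c ∨ a) ∧ (¬a ∨ ¬c)) ∨ ¬(¬c ∨ b)   [eliminate →]
≡ ((c ∨ a) ∧ (¬a ∨ ¬c)) ∨ ¬(¬c ∨ b)   [double negation]
≡ ((c ∨ a) ∧ (¬a ∨ ¬c)) ∨ (¬¬c ∧ ¬b)   [De Morgan]
≡ ((c ∨ a) ∧ (¬a ∨ ¬c)) ∨ (c ∧ ¬b)   [double negation]
≡ (c ∨ a ∨ c) ∧ (c ∨ a ∨ ¬b) ∧ (¬a ∨ ¬c ∨ c) ∧ (¬a ∨ ¬c ∨ ¬b)   [distribute ∨ over ∧]
≡ (c ∨ a) ∧ (¬a ∨ ¬c ∨ ¬b)   [simplify]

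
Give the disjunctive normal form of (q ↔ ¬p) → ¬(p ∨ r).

(q ↔ ¬p) → ¬(p ∨ r)
≡ ¬(q ↔ ¬p) ∨ ¬(p ∨ r)   [eliminate →]
≡ ¬((q → ¬p) ∧ (¬p → q)) ∨ ¬(p ∨ r)   [eliminate ↔]
≡ ¬((¬q ∨ ¬p) ∧ (¬p → q)) ∨ ¬(p ∨ r)   [eliminate →]
≡ ¬((¬q ∨ ¬p) ∧ (¬¬p ∨ q)) ∨ ¬(p ∨ r)   [eliminate →]
≡ ¬(¬q ∨ ¬p) ∨ ¬(¬¬p ∨ q) ∨ ¬(p ∨ r)   [De Morgan]
≡ (¬¬q ∧ ¬¬p) ∨ ¬(¬¬p ∨ q) ∨ ¬(p ∨ r)   [De Morgan]
≡ (q ∧ ¬¬p) ∨ ¬(¬¬p ∨ q) ∨ ¬(p ∨ r)   [double negation]
≡ (q ∧ p) ∨ ¬(¬¬p ∨ q) ∨ ¬(p ∨ r)   [double negation]
≡ (q ∧ p) ∨ (¬¬¬p ∧ ¬q) ∨ ¬(p ∨ r)   [De Morgan]
≡ (q ∧ p) ∨ (¬p ∧ ¬q) ∨ ¬(p ∨ r)   [double negation]
≡ (q ∧ p) ∨ (¬p ∧ ¬q) ∨ (¬p ∧ ¬r)   [De Morgan]

(q ∧ p) ∨ (¬p ∧ ¬q) ∨ (¬p ∧ ¬r)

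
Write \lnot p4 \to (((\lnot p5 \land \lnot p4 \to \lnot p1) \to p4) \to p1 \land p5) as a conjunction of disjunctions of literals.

\lnot p4 \to (((\lnot p5 \land \lnot p4 \to \lnot p1) \to p4) \to p1 \land p5)
≡ \lnot \lnot p4 \lor (((\lnot p5 \land \lnot p4 \to \lnot p1) \to p4) \to p1 \land p5)   [eliminate \to]
≡ \lnot \lnot p4 \lor \lnot ((\lnot p5 \land \lnot p4 \to \lnot p1) \to p4) \lor p1 \land p5   [eliminate \to]
≡ \lnot \lnot p4 \lor \lnot (\lnot (\lnot p5 \land \lnot p4 \to \lnot p1) \lor p4) \lor p1 \land p5   [eliminate \to]
≡ \lnot \lnot p4 \lor \lnot (\lnot (\lnot (\lnot p5 \land \lnot p4) \lor \lnot p1) \lor p4) \lor p1 \land p5   [eliminate \to]
≡ p4 \lor \lnot (\lnot (\lnot (\lnot p5 \land \lnot p4) \lor \lnot p1) \lor p4) \lor p1 \land p5   [double negation]
≡ p4 \lor \lnot \lnot (\lnot (\lnot p5 \land \lnot p4) \lor \lnot p1) \land \lnot p4 \lor p1 \land p5   [De Morgan]
≡ p4 \lor (\lnot (\lnot p5 \land \lnot p4) \lor \lnot p1) \land \lnot p4 \lor p1 \land p5   [double negation]
≡ p4 \lor (\lnot \lnot p5 \lor \lnot \lnot p4 \lor \lnot p1) \land \lnot p4 \lor p1 \land p5   [De Morgan]
≡ p4 \lor (p5 \lor \lnot \lnot p4 \lor \lnot p1) \land \lnot p4 \lor p1 \land p5   [double negation]
≡ p4 \lor (p5 \lor p4 \lor \lnot p1) \land \lnot p4 \lor p1 \land p5   [double negation]
≡ (p4 \lor p5 \lor p4 \lor \lnot p1 \lor p1) \land (p4 \lor p5 \lor p4 \lor \lnot p1 \lor p5) \land (p4 \lor \lnot p4 \lor p1) \land (p4 \lor \lnot p4 \lor p5)   [distribute \lor over \land]
≡ p4 \lor p5 \lor \lnot p1   [simplify]

p4 \lor p5 \lor \lnot p1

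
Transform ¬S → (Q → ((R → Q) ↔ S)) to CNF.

S ∨ ¬Q

¬S → (Q → ((R → Q) ↔ S))
≡ ¬¬S ∨ (Q → ((R → Q) ↔ S))   [eliminate →]
≡ ¬¬S ∨ ¬Q ∨ ((R → Q) ↔ S)   [eliminate →]
≡ ¬¬S ∨ ¬Q ∨ (((R → Q) → S) ∧ (S → (R → Q)))   [eliminate ↔]
≡ ¬¬S ∨ ¬Q ∨ ((¬(R → Q) ∨ S) ∧ (S → (R → Q)))   [eliminate →]
≡ ¬¬S ∨ ¬Q ∨ ((¬(¬R ∨ Q) ∨ S) ∧ (S → (R → Q)))   [eliminate →]
≡ ¬¬S ∨ ¬Q ∨ ((¬(¬R ∨ Q) ∨ S) ∧ (¬S ∨ (R → Q)))   [eliminate →]
≡ ¬¬S ∨ ¬Q ∨ ((¬(¬R ∨ Q) ∨ S) ∧ (¬S ∨ ¬R ∨ Q))   [eliminate →]
≡ S ∨ ¬Q ∨ ((¬(¬R ∨ Q) ∨ S) ∧ (¬S ∨ ¬R ∨ Q))   [double negation]
≡ S ∨ ¬Q ∨ (((¬¬R ∧ ¬Q) ∨ S) ∧ (¬S ∨ ¬R ∨ Q))   [De Morgan]
≡ S ∨ ¬Q ∨ (((R ∧ ¬Q) ∨ S) ∧ (¬S ∨ ¬R ∨ Q))   [double negation]
≡ (S ∨ ¬Q ∨ R ∨ S) ∧ (S ∨ ¬Q ∨ ¬Q ∨ S) ∧ (S ∨ ¬Q ∨ ¬S ∨ ¬R ∨ Q)   [distribute ∨ over ∧]
≡ S ∨ ¬Q   [simplify]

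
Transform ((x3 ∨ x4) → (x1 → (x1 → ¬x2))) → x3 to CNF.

(x3 ∨ x4) ∧ (x1 ∨ x3) ∧ (x2 ∨ x3)

((x3 ∨ x4) → (x1 → (x1 → ¬x2))) → x3
⇔ ¬((x3 ∨ x4) → (x1 → (x1 → ¬x2))) ∨ x3   — eliminate →
⇔ ¬(¬(x3 ∨ x4) ∨ (x1 → (x1 → ¬x2))) ∨ x3   — eliminate →
⇔ ¬(¬(x3 ∨ x4) ∨ ¬x1 ∨ (x1 → ¬x2)) ∨ x3   — eliminate →
⇔ ¬(¬(x3 ∨ x4) ∨ ¬x1 ∨ ¬x1 ∨ ¬x2) ∨ x3   — eliminate →
⇔ (¬¬(x3 ∨ x4) ∧ ¬¬x1 ∧ ¬¬x1 ∧ ¬¬x2) ∨ x3   — De Morgan
⇔ ((x3 ∨ x4) ∧ ¬¬x1 ∧ ¬¬x1 ∧ ¬¬x2) ∨ x3   — double negation
⇔ ((x3 ∨ x4) ∧ x1 ∧ ¬¬x1 ∧ ¬¬x2) ∨ x3   — double negation
⇔ ((x3 ∨ x4) ∧ x1 ∧ x1 ∧ ¬¬x2) ∨ x3   — double negation
⇔ ((x3 ∨ x4) ∧ x1 ∧ x1 ∧ x2) ∨ x3   — double negation
⇔ (x3 ∨ x4 ∨ x3) ∧ (x1 ∨ x3) ∧ (x1 ∨ x3) ∧ (x2 ∨ x3)   — distribute ∨ over ∧
⇔ (x3 ∨ x4) ∧ (x1 ∨ x3) ∧ (x2 ∨ x3)   — simplify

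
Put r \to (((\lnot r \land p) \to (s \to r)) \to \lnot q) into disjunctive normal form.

\lnot r \lor \lnot q

r \to (((\lnot r \land p) \to (s \to r)) \to \lnot q)
≡ \lnot r \lor (((\lnot r \land p) \to (s \to r)) \to \lnot q)   — eliminate \to
≡ \lnot r \lor \lnot ((\lnot r \land p) \to (s \to r)) \lor \lnot q   — eliminate \to
≡ \lnot r \lor \lnot (\lnot (\lnot r \land p) \lor (s \to r)) \lor \lnot q   — eliminate \to
≡ \lnot r \lor \lnot (\lnot (\lnot r \land p) \lor \lnot s \lor r) \lor \lnot q   — eliminate \to
≡ \lnot r \lor (\lnot \lnot (\lnot r \land p) \land \lnot \lnot s \land \lnot r) \lor \lnot q   — De Morgan
≡ \lnot r \lor (\lnot r \land p \land \lnot \lnot s \land \lnot r) \lor \lnot q   — double negation
≡ \lnot r \lor (\lnot r \land p \land s \land \lnot r) \lor \lnot q   — double negation
≡ \lnot r \lor \lnot q   — simplify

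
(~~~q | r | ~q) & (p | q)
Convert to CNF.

(~~~q | r | ~q) & (p | q)
≡ (~q | r | ~q) & (p | q)   (double negation)
≡ (~q | r) & (p | q)   (simplify)

(~q | r) & (p | q)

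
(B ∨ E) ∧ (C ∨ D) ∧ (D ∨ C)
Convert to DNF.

(B ∨ E) ∧ (C ∨ D) ∧ (D ∨ C)
≡ (B ∧ C ∧ D) ∨ (B ∧ C ∧ C) ∨ (B ∧ D ∧ D) ∨ (B ∧ D ∧ C) ∨ (E ∧ C ∧ D) ∨ (E ∧ C ∧ C) ∨ (E ∧ D ∧ D) ∨ (E ∧ D ∧ C)   [distribute ∧ over ∨]
≡ (B ∧ C) ∨ (B ∧ D) ∨ (E ∧ C) ∨ (E ∧ D)   [simplify]

(B ∧ C) ∨ (B ∧ D) ∨ (E ∧ C) ∨ (E ∧ D)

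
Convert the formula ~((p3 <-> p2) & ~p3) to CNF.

~((p3 <-> p2) & ~p3)
≡ ~((p3 -> p2) & (p2 -> p3) & ~p3)
≡ ~((~p3 | p2) & (p2 -> p3) & ~p3)
≡ ~((~p3 | p2) & (~p2 | p3) & ~p3)
≡ ~(~p3 | p2) | ~(~p2 | p3) | ~~p3
≡ (~~p3 & ~p2) | ~(~p2 | p3) | ~~p3
≡ (p3 & ~p2) | ~(~p2 | p3) | ~~p3
≡ (p3 & ~p2) | (~~p2 & ~p3) | ~~p3
≡ (p3 & ~p2) | (p2 & ~p3) | ~~p3
≡ (p3 & ~p2) | (p2 & ~p3) | p3
≡ (p3 | p2 | p3) & (p3 | ~p3 | p3) & (~p2 | p2 | p3) & (~p2 | ~p3 | p3)
≡ p3 | p2

p3 | p2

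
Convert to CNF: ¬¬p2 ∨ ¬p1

¬¬p2 ∨ ¬p1
⇔ p2 ∨ ¬p1

p2 ∨ ¬p1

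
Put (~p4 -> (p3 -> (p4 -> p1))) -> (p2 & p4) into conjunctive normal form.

(~p4 | p2) & (p3 | p2) & p4 & (~p1 | p2)

(~p4 -> (p3 -> (p4 -> p1))) -> (p2 & p4)
= ~(~p4 -> (p3 -> (p4 -> p1))) | (p2 & p4)   — eliminate ->
= ~(~~p4 | (p3 -> (p4 -> p1))) | (p2 & p4)   — eliminate ->
= ~(~~p4 | ~p3 | (p4 -> p1)) | (p2 & p4)   — eliminate ->
= ~(~~p4 | ~p3 | ~p4 | p1) | (p2 & p4)   — eliminate ->
= (~~~p4 & ~~p3 & ~~p4 & ~p1) | (p2 & p4)   — De Morgan
= (~p4 & ~~p3 & ~~p4 & ~p1) | (p2 & p4)   — double negation
= (~p4 & p3 & ~~p4 & ~p1) | (p2 & p4)   — double negation
= (~p4 & p3 & p4 & ~p1) | (p2 & p4)   — double negation
= (~p4 | p2) & (~p4 | p4) & (p3 | p2) & (p3 | p4) & (p4 | p2) & (p4 | p4) & (~p1 | p2) & (~p1 | p4)   — distribute | over &
= (~p4 | p2) & (p3 | p2) & p4 & (~p1 | p2)   — simplify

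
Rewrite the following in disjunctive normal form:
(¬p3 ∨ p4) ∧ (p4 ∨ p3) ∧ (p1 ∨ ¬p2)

(p4 ∧ p1) ∨ (p4 ∧ ¬p2)

(¬p3 ∨ p4) ∧ (p4 ∨ p3) ∧ (p1 ∨ ¬p2)
≡ (¬p3 ∧ p4 ∧ p1) ∨ (¬p3 ∧ p4 ∧ ¬p2) ∨ (¬p3 ∧ p3 ∧ p1) ∨ (¬p3 ∧ p3 ∧ ¬p2) ∨ (p4 ∧ p4 ∧ p1) ∨ (p4 ∧ p4 ∧ ¬p2) ∨ (p4 ∧ p3 ∧ p1) ∨ (p4 ∧ p3 ∧ ¬p2)   (distribute ∧ over ∨)
≡ (p4 ∧ p1) ∨ (p4 ∧ ¬p2)   (simplify)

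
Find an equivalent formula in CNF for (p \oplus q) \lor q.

(p \oplus q) \lor q
≡ ((p \lor q) \land \lnot (p \land q)) \lor q   — expand \oplus
≡ ((p \lor q) \land (\lnot p \lor \lnot q)) \lor q   — De Morgan
≡ (p \lor q \lor q) \land (\lnot p \lor \lnot q \lor q)   — distribute \lor over \land
≡ p \lor q   — simplify

p \lor q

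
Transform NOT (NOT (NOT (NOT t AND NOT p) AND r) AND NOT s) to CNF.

NOT (NOT (NOT (NOT t AND NOT p) AND r) AND NOT s)
= NOT NOT (NOT (NOT t AND NOT p) AND r) OR NOT NOT s   [De Morgan]
= (NOT (NOT t AND NOT p) AND r) OR NOT NOT s   [double negation]
= ((NOT NOT t OR NOT NOT p) AND r) OR NOT NOT s   [De Morgan]
= ((t OR NOT NOT p) AND r) OR NOT NOT s   [double negation]
= ((t OR p) AND r) OR NOT NOT s   [double negation]
= ((t OR p) AND r) OR s   [double negation]
= (t OR p OR s) AND (r OR s)   [distribute OR over AND]

(t OR p OR s) AND (r OR s)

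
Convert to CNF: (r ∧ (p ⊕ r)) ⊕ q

(r ∧ (p ⊕ r)) ⊕ q
= ((r ∧ (p ⊕ r)) ∨ q) ∧ ¬(r ∧ (p ⊕ r) ∧ q)   [expand ⊕]
= ((r ∧ (p ∨ r) ∧ ¬(p ∧ r)) ∨ q) ∧ ¬(r ∧ (p ⊕ r) ∧ q)   [expand ⊕]
= ((r ∧ (p ∨ r) ∧ ¬(p ∧ r)) ∨ q) ∧ ¬(r ∧ (p ∨ r) ∧ ¬(p ∧ r) ∧ q)   [expand ⊕]
= ((r ∧ (p ∨ r) ∧ (¬p ∨ ¬r)) ∨ q) ∧ ¬(r ∧ (p ∨ r) ∧ ¬(p ∧ r) ∧ q)   [De Morgan]
= ((r ∧ (p ∨ r) ∧ (¬p ∨ ¬r)) ∨ q) ∧ (¬r ∨ ¬(p ∨ r) ∨ ¬¬(p ∧ r) ∨ ¬q)   [De Morgan]
= ((r ∧ (p ∨ r) ∧ (¬p ∨ ¬r)) ∨ q) ∧ (¬r ∨ (¬p ∧ ¬r) ∨ ¬¬(p ∧ r) ∨ ¬q)   [De Morgan]
= ((r ∧ (p ∨ r) ∧ (¬p ∨ ¬r)) ∨ q) ∧ (¬r ∨ (¬p ∧ ¬r) ∨ (p ∧ r) ∨ ¬q)   [double negation]
= (r ∨ q) ∧ (p ∨ r ∨ q) ∧ (¬p ∨ ¬r ∨ q) ∧ (¬r ∨ ¬p ∨ p ∨ ¬q) ∧ (¬r ∨ ¬p ∨ r ∨ ¬q) ∧ (¬r ∨ ¬r ∨ p ∨ ¬q) ∧ (¬r ∨ ¬r ∨ r ∨ ¬q)   [distribute ∨ over ∧]
= (r ∨ q) ∧ (¬p ∨ ¬r ∨ q) ∧ (¬r ∨ p ∨ ¬q)   [simplify]

(r ∨ q) ∧ (¬p ∨ ¬r ∨ q) ∧ (¬r ∨ p ∨ ¬q)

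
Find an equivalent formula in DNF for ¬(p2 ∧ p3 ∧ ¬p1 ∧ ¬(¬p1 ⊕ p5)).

¬p2 ∨ ¬p3 ∨ p1 ∨ (¬p1 ∧ ¬p5)

¬(p2 ∧ p3 ∧ ¬p1 ∧ ¬(¬p1 ⊕ p5))
≡ ¬(p2 ∧ p3 ∧ ¬p1 ∧ ¬((¬p1 ∧ ¬p5) ∨ (¬¬p1 ∧ p5)))   (expand ⊕)
≡ ¬p2 ∨ ¬p3 ∨ ¬¬p1 ∨ ¬¬((¬p1 ∧ ¬p5) ∨ (¬¬p1 ∧ p5))   (De Morgan)
≡ ¬p2 ∨ ¬p3 ∨ p1 ∨ ¬¬((¬p1 ∧ ¬p5) ∨ (¬¬p1 ∧ p5))   (double negation)
≡ ¬p2 ∨ ¬p3 ∨ p1 ∨ (¬p1 ∧ ¬p5) ∨ (¬¬p1 ∧ p5)   (double negation)
≡ ¬p2 ∨ ¬p3 ∨ p1 ∨ (¬p1 ∧ ¬p5) ∨ (p1 ∧ p5)   (double negation)
≡ ¬p2 ∨ ¬p3 ∨ p1 ∨ (¬p1 ∧ ¬p5)   (simplify)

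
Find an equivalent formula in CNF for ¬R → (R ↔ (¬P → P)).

R ∨ ¬P

¬R → (R ↔ (¬P → P))
≡ ¬¬R ∨ (R ↔ (¬P → P))   [eliminate →]
≡ ¬¬R ∨ ((R → (¬P → P)) ∧ ((¬P → P) → R))   [eliminate ↔]
≡ ¬¬R ∨ ((¬R ∨ (¬P → P)) ∧ ((¬P → P) → R))   [eliminate →]
≡ ¬¬R ∨ ((¬R ∨ ¬¬P ∨ P) ∧ ((¬P → P) → R))   [eliminate →]
≡ ¬¬R ∨ ((¬R ∨ ¬¬P ∨ P) ∧ (¬(¬P → P) ∨ R))   [eliminate →]
≡ ¬¬R ∨ ((¬R ∨ ¬¬P ∨ P) ∧ (¬(¬¬P ∨ P) ∨ R))   [eliminate →]
≡ R ∨ ((¬R ∨ ¬¬P ∨ P) ∧ (¬(¬¬P ∨ P) ∨ R))   [double negation]
≡ R ∨ ((¬R ∨ P ∨ P) ∧ (¬(¬¬P ∨ P) ∨ R))   [double negation]
≡ R ∨ ((¬R ∨ P ∨ P) ∧ ((¬¬¬P ∧ ¬P) ∨ R))   [De Morgan]
≡ R ∨ ((¬R ∨ P ∨ P) ∧ ((¬P ∧ ¬P) ∨ R))   [double negation]
≡ (R ∨ ¬R ∨ P ∨ P) ∧ (R ∨ ¬P ∨ R) ∧ (R ∨ ¬P ∨ R)   [distribute ∨ over ∧]
≡ R ∨ ¬P   [simplify]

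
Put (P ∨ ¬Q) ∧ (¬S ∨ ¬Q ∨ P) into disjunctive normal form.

P ∨ ¬Q

(P ∨ ¬Q) ∧ (¬S ∨ ¬Q ∨ P)
⇔ P ∧ ¬S ∨ P ∧ ¬Q ∨ P ∧ P ∨ ¬Q ∧ ¬S ∨ ¬Q ∧ ¬Q ∨ ¬Q ∧ P   [distribute ∧ over ∨]
⇔ P ∨ ¬Q   [simplify]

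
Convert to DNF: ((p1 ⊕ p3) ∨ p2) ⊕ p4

((p1 ⊕ p3) ∨ p2) ⊕ p4
≡ (((p1 ⊕ p3) ∨ p2) ∧ ¬p4) ∨ (¬((p1 ⊕ p3) ∨ p2) ∧ p4)   (expand ⊕)
≡ (((p1 ∧ ¬p3) ∨ (¬p1 ∧ p3) ∨ p2) ∧ ¬p4) ∨ (¬((p1 ⊕ p3) ∨ p2) ∧ p4)   (expand ⊕)
≡ (((p1 ∧ ¬p3) ∨ (¬p1 ∧ p3) ∨ p2) ∧ ¬p4) ∨ (¬((p1 ∧ ¬p3) ∨ (¬p1 ∧ p3) ∨ p2) ∧ p4)   (expand ⊕)
≡ (((p1 ∧ ¬p3) ∨ (¬p1 ∧ p3) ∨ p2) ∧ ¬p4) ∨ (¬(p1 ∧ ¬p3) ∧ ¬(¬p1 ∧ p3) ∧ ¬p2 ∧ p4)   (De Morgan)
≡ (((p1 ∧ ¬p3) ∨ (¬p1 ∧ p3) ∨ p2) ∧ ¬p4) ∨ ((¬p1 ∨ ¬¬p3) ∧ ¬(¬p1 ∧ p3) ∧ ¬p2 ∧ p4)   (De Morgan)
≡ (((p1 ∧ ¬p3) ∨ (¬p1 ∧ p3) ∨ p2) ∧ ¬p4) ∨ ((¬p1 ∨ p3) ∧ ¬(¬p1 ∧ p3) ∧ ¬p2 ∧ p4)   (double negation)
≡ (((p1 ∧ ¬p3) ∨ (¬p1 ∧ p3) ∨ p2) ∧ ¬p4) ∨ ((¬p1 ∨ p3) ∧ (¬¬p1 ∨ ¬p3) ∧ ¬p2 ∧ p4)   (De Morgan)
≡ (((p1 ∧ ¬p3) ∨ (¬p1 ∧ p3) ∨ p2) ∧ ¬p4) ∨ ((¬p1 ∨ p3) ∧ (p1 ∨ ¬p3) ∧ ¬p2 ∧ p4)   (double negation)
≡ (p1 ∧ ¬p3 ∧ ¬p4) ∨ (¬p1 ∧ p3 ∧ ¬p4) ∨ (p2 ∧ ¬p4) ∨ (¬p1 ∧ p1 ∧ ¬p2 ∧ p4) ∨ (¬p1 ∧ ¬p3 ∧ ¬p2 ∧ p4) ∨ (p3 ∧ p1 ∧ ¬p2 ∧ p4) ∨ (p3 ∧ ¬p3 ∧ ¬p2 ∧ p4)   (distribute ∧ over ∨)
≡ (p1 ∧ ¬p3 ∧ ¬p4) ∨ (¬p1 ∧ p3 ∧ ¬p4) ∨ (p2 ∧ ¬p4) ∨ (¬p1 ∧ ¬p3 ∧ ¬p2 ∧ p4) ∨ (p3 ∧ p1 ∧ ¬p2 ∧ p4)   (simplify)

(p1 ∧ ¬p3 ∧ ¬p4) ∨ (¬p1 ∧ p3 ∧ ¬p4) ∨ (p2 ∧ ¬p4) ∨ (¬p1 ∧ ¬p3 ∧ ¬p2 ∧ p4) ∨ (p3 ∧ p1 ∧ ¬p2 ∧ p4)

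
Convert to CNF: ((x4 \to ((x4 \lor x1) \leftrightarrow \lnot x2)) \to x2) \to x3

\lnot x2 \lor x3

((x4 \to ((x4 \lor x1) \leftrightarrow \lnot x2)) \to x2) \to x3
≡ \lnot ((x4 \to ((x4 \lor x1) \leftrightarrow \lnot x2)) \to x2) \lor x3   [eliminate \to]
≡ \lnot (\lnot (x4 \to ((x4 \lor x1) \leftrightarrow \lnot x2)) \lor x2) \lor x3   [eliminate \to]
≡ \lnot (\lnot (\lnot x4 \lor ((x4 \lor x1) \leftrightarrow \lnot x2)) \lor x2) \lor x3   [eliminate \to]
≡ \lnot (\lnot (\lnot x4 \lor (((x4 \lor x1) \to \lnot x2) \land (\lnot x2 \to (x4 \lor x1)))) \lor x2) \lor x3   [eliminate \leftrightarrow]
≡ \lnot (\lnot (\lnot x4 \lor ((\lnot (x4 \lor x1) \lor \lnot x2) \land (\lnot x2 \to (x4 \lor x1)))) \lor x2) \lor x3   [eliminate \to]
≡ \lnot (\lnot (\lnot x4 \lor ((\lnot (x4 \lor x1) \lor \lnot x2) \land (\lnot \lnot x2 \lor x4 \lor x1))) \lor x2) \lor x3   [eliminate \to]
≡ (\lnot \lnot (\lnot x4 \lor ((\lnot (x4 \lor x1) \lor \lnot x2) \land (\lnot \lnot x2 \lor x4 \lor x1))) \land \lnot x2) \lor x3   [De Morgan]
≡ ((\lnot x4 \lor ((\lnot (x4 \lor x1) \lor \lnot x2) \land (\lnot \lnot x2 \lor x4 \lor x1))) \land \lnot x2) \lor x3   [double negation]
≡ ((\lnot x4 \lor (((\lnot x4 \land \lnot x1) \lor \lnot x2) \land (\lnot \lnot x2 \lor x4 \lor x1))) \land \lnot x2) \lor x3   [De Morgan]
≡ ((\lnot x4 \lor (((\lnot x4 \land \lnot x1) \lor \lnot x2) \land (x2 \lor x4 \lor x1))) \land \lnot x2) \lor x3   [double negation]
≡ (\lnot x4 \lor \lnot x4 \lor \lnot x2 \lor x3) \land (\lnot x4 \lor \lnot x1 \lor \lnot x2 \lor x3) \land (\lnot x4 \lor x2 \lor x4 \lor x1 \lor x3) \land (\lnot x2 \lor x3)   [distribute \lor over \land]
≡ \lnot x2 \lor x3   [simplify]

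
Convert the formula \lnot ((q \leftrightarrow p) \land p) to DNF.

(p \land \lnot q) \lor \lnot p

\lnot ((q \leftrightarrow p) \land p)
≡ \lnot ((q \to p) \land (p \to q) \land p)   [eliminate \leftrightarrow]
≡ \lnot ((\lnot q \lor p) \land (p \to q) \land p)   [eliminate \to]
≡ \lnot ((\lnot q \lor p) \land (\lnot p \lor q) \land p)   [eliminate \to]
≡ \lnot (\lnot q \lor p) \lor \lnot (\lnot p \lor q) \lor \lnot p   [De Morgan]
≡ (\lnot \lnot q \land \lnot p) \lor \lnot (\lnot p \lor q) \lor \lnot p   [De Morgan]
≡ (q \land \lnot p) \lor \lnot (\lnot p \lor q) \lor \lnot p   [double negation]
≡ (q \land \lnot p) \lor (\lnot \lnot p \land \lnot q) \lor \lnot p   [De Morgan]
≡ (q \land \lnot p) \lor (p \land \lnot q) \lor \lnot p   [double negation]
≡ (p \land \lnot q) \lor \lnot p   [simplify]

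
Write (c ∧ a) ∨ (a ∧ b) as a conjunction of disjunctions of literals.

(c ∧ a) ∨ (a ∧ b)
= (c ∨ a) ∧ (c ∨ b) ∧ (a ∨ a) ∧ (a ∨ b)   (distribute ∨ over ∧)
= (c ∨ b) ∧ a   (simplify)

(c ∨ b) ∧ a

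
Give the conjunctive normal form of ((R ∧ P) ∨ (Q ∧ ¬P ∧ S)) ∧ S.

((R ∧ P) ∨ (Q ∧ ¬P ∧ S)) ∧ S
≡ (R ∨ Q) ∧ (R ∨ ¬P) ∧ (R ∨ S) ∧ (P ∨ Q) ∧ (P ∨ ¬P) ∧ (P ∨ S) ∧ S   — distribute ∨ over ∧
≡ (R ∨ Q) ∧ (R ∨ ¬P) ∧ (P ∨ Q) ∧ S   — simplify

(R ∨ Q) ∧ (R ∨ ¬P) ∧ (P ∨ Q) ∧ S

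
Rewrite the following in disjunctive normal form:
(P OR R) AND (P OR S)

(P OR R) AND (P OR S)
⇔ (P AND P) OR (P AND S) OR (R AND P) OR (R AND S)   (distribute AND over OR)
⇔ P OR (R AND S)   (simplify)

P OR (R AND S)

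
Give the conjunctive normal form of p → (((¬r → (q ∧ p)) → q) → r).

(¬p ∨ r ∨ q) ∧ (¬p ∨ ¬q ∨ r)

p → (((¬r → (q ∧ p)) → q) → r)
≡ ¬p ∨ (((¬r → (q ∧ p)) → q) → r)   [eliminate →]
≡ ¬p ∨ ¬((¬r → (q ∧ p)) → q) ∨ r   [eliminate →]
≡ ¬p ∨ ¬(¬(¬r → (q ∧ p)) ∨ q) ∨ r   [eliminate →]
≡ ¬p ∨ ¬(¬(¬¬r ∨ (q ∧ p)) ∨ q) ∨ r   [eliminate →]
≡ ¬p ∨ (¬¬(¬¬r ∨ (q ∧ p)) ∧ ¬q) ∨ r   [De Morgan]
≡ ¬p ∨ ((¬¬r ∨ (q ∧ p)) ∧ ¬q) ∨ r   [double negation]
≡ ¬p ∨ ((r ∨ (q ∧ p)) ∧ ¬q) ∨ r   [double negation]
≡ (¬p ∨ r ∨ q ∨ r) ∧ (¬p ∨ r ∨ p ∨ r) ∧ (¬p ∨ ¬q ∨ r)   [distribute ∨ over ∧]
≡ (¬p ∨ r ∨ q) ∧ (¬p ∨ ¬q ∨ r)   [simplify]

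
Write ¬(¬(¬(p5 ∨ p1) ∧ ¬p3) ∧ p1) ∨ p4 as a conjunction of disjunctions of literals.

¬(¬(¬(p5 ∨ p1) ∧ ¬p3) ∧ p1) ∨ p4
⇔ ¬¬(¬(p5 ∨ p1) ∧ ¬p3) ∨ ¬p1 ∨ p4
⇔ (¬(p5 ∨ p1) ∧ ¬p3) ∨ ¬p1 ∨ p4
⇔ (¬p5 ∧ ¬p1 ∧ ¬p3) ∨ ¬p1 ∨ p4
⇔ (¬p5 ∨ ¬p1 ∨ p4) ∧ (¬p1 ∨ ¬p1 ∨ p4) ∧ (¬p3 ∨ ¬p1 ∨ p4)
⇔ ¬p1 ∨ p4

¬p1 ∨ p4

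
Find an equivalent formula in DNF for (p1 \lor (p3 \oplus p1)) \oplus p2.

(p1 \lor (p3 \oplus p1)) \oplus p2
≡ ((p1 \lor (p3 \oplus p1)) \land \lnot p2) \lor (\lnot (p1 \lor (p3 \oplus p1)) \land p2)
≡ ((p1 \lor (p3 \land \lnot p1) \lor (\lnot p3 \land p1)) \land \lnot p2) \lor (\lnot (p1 \lor (p3 \oplus p1)) \land p2)
≡ ((p1 \lor (p3 \land \lnot p1) \lor (\lnot p3 \land p1)) \land \lnot p2) \lor (\lnot (p1 \lor (p3 \land \lnot p1) \lor (\lnot p3 \land p1)) \land p2)
≡ ((p1 \lor (p3 \land \lnot p1) \lor (\lnot p3 \land p1)) \land \lnot p2) \lor (\lnot p1 \land \lnot (p3 \land \lnot p1) \land \lnot (\lnot p3 \land p1) \land p2)
≡ ((p1 \lor (p3 \land \lnot p1) \lor (\lnot p3 \land p1)) \land \lnot p2) \lor (\lnot p1 \land (\lnot p3 \lor \lnot \lnot p1) \land \lnot (\lnot p3 \land p1) \land p2)
≡ ((p1 \lor (p3 \land \lnot p1) \lor (\lnot p3 \land p1)) \land \lnot p2) \lor (\lnot p1 \land (\lnot p3 \lor p1) \land \lnot (\lnot p3 \land p1) \land p2)
≡ ((p1 \lor (p3 \land \lnot p1) \lor (\lnot p3 \land p1)) \land \lnot p2) \lor (\lnot p1 \land (\lnot p3 \lor p1) \land (\lnot \lnot p3 \lor \lnot p1) \land p2)
≡ ((p1 \lor (p3 \land \lnot p1) \lor (\lnot p3 \land p1)) \land \lnot p2) \lor (\lnot p1 \land (\lnot p3 \lor p1) \land (p3 \lor \lnot p1) \land p2)
≡ (p1 \land \lnot p2) \lor (p3 \land \lnot p1 \land \lnot p2) \lor (\lnot p3 \land p1 \land \lnot p2) \lor (\lnot p1 \land \lnot p3 \land p3 \land p2) \lor (\lnot p1 \land \lnot p3 \land \lnot p1 \land p2) \lor (\lnot p1 \land p1 \land p3 \land p2) \lor (\lnot p1 \land p1 \land \lnot p1 \land p2)
≡ (p1 \land \lnot p2) \lor (p3 \land \lnot p1 \land \lnot p2) \lor (\lnot p1 \land \lnot p3 \land p2)

(p1 \land \lnot p2) \lor (p3 \land \lnot p1 \land \lnot p2) \lor (\lnot p1 \land \lnot p3 \land p2)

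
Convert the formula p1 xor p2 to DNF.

(p1 & ~p2) | (~p1 & p2)

p1 xor p2
= (p1 & ~p2) | (~p1 & p2)   — expand xor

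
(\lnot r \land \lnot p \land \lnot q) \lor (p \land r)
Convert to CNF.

(\lnot r \land \lnot p \land \lnot q) \lor (p \land r)
⇔ (\lnot r \lor p) \land (\lnot r \lor r) \land (\lnot p \lor p) \land (\lnot p \lor r) \land (\lnot q \lor p) \land (\lnot q \lor r)
⇔ (\lnot r \lor p) \land (\lnot p \lor r) \land (\lnot q \lor p) \land (\lnot q \lor r)

(\lnot r \lor p) \land (\lnot p \lor r) \land (\lnot q \lor p) \land (\lnot q \lor r)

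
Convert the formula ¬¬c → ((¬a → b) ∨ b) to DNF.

¬¬c → ((¬a → b) ∨ b)
≡ ¬¬¬c ∨ (¬a → b) ∨ b   [eliminate →]
≡ ¬¬¬c ∨ ¬¬a ∨ b ∨ b   [eliminate →]
≡ ¬c ∨ ¬¬a ∨ b ∨ b   [double negation]
≡ ¬c ∨ a ∨ b ∨ b   [double negation]
≡ ¬c ∨ a ∨ b   [simplify]

¬c ∨ a ∨ b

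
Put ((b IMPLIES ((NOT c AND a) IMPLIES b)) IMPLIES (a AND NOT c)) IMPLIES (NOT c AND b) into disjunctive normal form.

c OR NOT a OR (NOT c AND b)

((b IMPLIES ((NOT c AND a) IMPLIES b)) IMPLIES (a AND NOT c)) IMPLIES (NOT c AND b)
≡ NOT ((b IMPLIES ((NOT c AND a) IMPLIES b)) IMPLIES (a AND NOT c)) OR (NOT c AND b)   — eliminate IMPLIES
≡ NOT (NOT (b IMPLIES ((NOT c AND a) IMPLIES b)) OR (a AND NOT c)) OR (NOT c AND b)   — eliminate IMPLIES
≡ NOT (NOT (NOT b OR ((NOT c AND a) IMPLIES b)) OR (a AND NOT c)) OR (NOT c AND b)   — eliminate IMPLIES
≡ NOT (NOT (NOT b OR NOT (NOT c AND a) OR b) OR (a AND NOT c)) OR (NOT c AND b)   — eliminate IMPLIES
≡ (NOT NOT (NOT b OR NOT (NOT c AND a) OR b) AND NOT (a AND NOT c)) OR (NOT c AND b)   — De Morgan
≡ ((NOT b OR NOT (NOT c AND a) OR b) AND NOT (a AND NOT c)) OR (NOT c AND b)   — double negation
≡ ((NOT b OR NOT NOT c OR NOT a OR b) AND NOT (a AND NOT c)) OR (NOT c AND b)   — De Morgan
≡ ((NOT b OR c OR NOT a OR b) AND NOT (a AND NOT c)) OR (NOT c AND b)   — double negation
≡ ((NOT b OR c OR NOT a OR b) AND (NOT a OR NOT NOT c)) OR (NOT c AND b)   — De Morgan
≡ ((NOT b OR c OR NOT a OR b) AND (NOT a OR c)) OR (NOT c AND b)   — double negation
≡ (NOT b AND NOT a) OR (NOT b AND c) OR (c AND NOT a) OR (c AND c) OR (NOT a AND NOT a) OR (NOT a AND c) OR (b AND NOT a) OR (b AND c) OR (NOT c AND b)   — distribute AND over OR
≡ c OR NOT a OR (NOT c AND b)   — simplify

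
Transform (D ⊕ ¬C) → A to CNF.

(¬D ∨ ¬C ∨ A) ∧ (C ∨ D ∨ A)

(D ⊕ ¬C) → A
⇔ ¬(D ⊕ ¬C) ∨ A   — eliminate →
⇔ ¬((D ∨ ¬C) ∧ ¬(D ∧ ¬C)) ∨ A   — expand ⊕
⇔ ¬(D ∨ ¬C) ∨ ¬¬(D ∧ ¬C) ∨ A   — De Morgan
⇔ (¬D ∧ ¬¬C) ∨ ¬¬(D ∧ ¬C) ∨ A   — De Morgan
⇔ (¬D ∧ C) ∨ ¬¬(D ∧ ¬C) ∨ A   — double negation
⇔ (¬D ∧ C) ∨ (D ∧ ¬C) ∨ A   — double negation
⇔ (¬D ∨ D ∨ A) ∧ (¬D ∨ ¬C ∨ A) ∧ (C ∨ D ∨ A) ∧ (C ∨ ¬C ∨ A)   — distribute ∨ over ∧
⇔ (¬D ∨ ¬C ∨ A) ∧ (C ∨ D ∨ A)   — simplify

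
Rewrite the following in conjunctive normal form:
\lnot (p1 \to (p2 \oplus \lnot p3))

\lnot (p1 \to (p2 \oplus \lnot p3))
= \lnot (\lnot p1 \lor (p2 \oplus \lnot p3))   [eliminate \to]
= \lnot (\lnot p1 \lor ((p2 \lor \lnot p3) \land \lnot (p2 \land \lnot p3)))   [expand \oplus]
= \lnot \lnot p1 \land \lnot ((p2 \lor \lnot p3) \land \lnot (p2 \land \lnot p3))   [De Morgan]
= p1 \land \lnot ((p2 \lor \lnot p3) \land \lnot (p2 \land \lnot p3))   [double negation]
= p1 \land (\lnot (p2 \lor \lnot p3) \lor \lnot \lnot (p2 \land \lnot p3))   [De Morgan]
= p1 \land ((\lnot p2 \land \lnot \lnot p3) \lor \lnot \lnot (p2 \land \lnot p3))   [De Morgan]
= p1 \land ((\lnot p2 \land p3) \lor \lnot \lnot (p2 \land \lnot p3))   [double negation]
= p1 \land ((\lnot p2 \land p3) \lor (p2 \land \lnot p3))   [double negation]
= p1 \land (\lnot p2 \lor p2) \land (\lnot p2 \lor \lnot p3) \land (p3 \lor p2) \land (p3 \lor \lnot p3)   [distribute \lor over \land]
= p1 \land (\lnot p2 \lor \lnot p3) \land (p3 \lor p2)   [simplify]

p1 \land (\lnot p2 \lor \lnot p3) \land (p3 \lor p2)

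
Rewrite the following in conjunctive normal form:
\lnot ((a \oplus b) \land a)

\lnot ((a \oplus b) \land a)
= \lnot ((a \lor b) \land \lnot (a \land b) \land a)   [expand \oplus]
= \lnot (a \lor b) \lor \lnot \lnot (a \land b) \lor \lnot a   [De Morgan]
= (\lnot a \land \lnot b) \lor \lnot \lnot (a \land b) \lor \lnot a   [De Morgan]
= (\lnot a \land \lnot b) \lor (a \land b) \lor \lnot a   [double negation]
= (\lnot a \lor a \lor \lnot a) \land (\lnot a \lor b \lor \lnot a) \land (\lnot b \lor a \lor \lnot a) \land (\lnot b \lor b \lor \lnot a)   [distribute \lor over \land]
= \lnot a \lor b   [simplify]

\lnot a \lor b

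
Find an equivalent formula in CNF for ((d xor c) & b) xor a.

((d xor c) & b) xor a
⇔ (((d xor c) & b) | a) & ~((d xor c) & b & a)   [expand xor]
⇔ (((d | c) & ~(d & c) & b) | a) & ~((d xor c) & b & a)   [expand xor]
⇔ (((d | c) & ~(d & c) & b) | a) & ~((d | c) & ~(d & c) & b & a)   [expand xor]
⇔ (((d | c) & (~d | ~c) & b) | a) & ~((d | c) & ~(d & c) & b & a)   [De Morgan]
⇔ (((d | c) & (~d | ~c) & b) | a) & (~(d | c) | ~~(d & c) | ~b | ~a)   [De Morgan]
⇔ (((d | c) & (~d | ~c) & b) | a) & ((~d & ~c) | ~~(d & c) | ~b | ~a)   [De Morgan]
⇔ (((d | c) & (~d | ~c) & b) | a) & ((~d & ~c) | (d & c) | ~b | ~a)   [double negation]
⇔ (d | c | a) & (~d | ~c | a) & (b | a) & (~d | d | ~b | ~a) & (~d | c | ~b | ~a) & (~c | d | ~b | ~a) & (~c | c | ~b | ~a)   [distribute | over &]
⇔ (d | c | a) & (~d | ~c | a) & (b | a) & (~d | c | ~b | ~a) & (~c | d | ~b | ~a)   [simplify]

(d | c | a) & (~d | ~c | a) & (b | a) & (~d | c | ~b | ~a) & (~c | d | ~b | ~a)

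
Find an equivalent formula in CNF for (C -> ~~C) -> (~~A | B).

(C | A | B) & (~C | A | B)

(C -> ~~C) -> (~~A | B)
⇔ ~(C -> ~~C) | ~~A | B   [eliminate ->]
⇔ ~(~C | ~~C) | ~~A | B   [eliminate ->]
⇔ (~~C & ~~~C) | ~~A | B   [De Morgan]
⇔ (C & ~~~C) | ~~A | B   [double negation]
⇔ (C & ~C) | ~~A | B   [double negation]
⇔ (C & ~C) | A | B   [double negation]
⇔ (C | A | B) & (~C | A | B)   [distribute | over &]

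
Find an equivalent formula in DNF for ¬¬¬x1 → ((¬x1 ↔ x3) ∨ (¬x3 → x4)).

¬¬¬x1 → ((¬x1 ↔ x3) ∨ (¬x3 → x4))
≡ ¬¬¬¬x1 ∨ (¬x1 ↔ x3) ∨ (¬x3 → x4)   (eliminate →)
≡ ¬¬¬¬x1 ∨ ((¬x1 → x3) ∧ (x3 → ¬x1)) ∨ (¬x3 → x4)   (eliminate ↔)
≡ ¬¬¬¬x1 ∨ ((¬¬x1 ∨ x3) ∧ (x3 → ¬x1)) ∨ (¬x3 → x4)   (eliminate →)
≡ ¬¬¬¬x1 ∨ ((¬¬x1 ∨ x3) ∧ (¬x3 ∨ ¬x1)) ∨ (¬x3 → x4)   (eliminate →)
≡ ¬¬¬¬x1 ∨ ((¬¬x1 ∨ x3) ∧ (¬x3 ∨ ¬x1)) ∨ ¬¬x3 ∨ x4   (eliminate →)
≡ ¬¬x1 ∨ ((¬¬x1 ∨ x3) ∧ (¬x3 ∨ ¬x1)) ∨ ¬¬x3 ∨ x4   (double negation)
≡ x1 ∨ ((¬¬x1 ∨ x3) ∧ (¬x3 ∨ ¬x1)) ∨ ¬¬x3 ∨ x4   (double negation)
≡ x1 ∨ ((x1 ∨ x3) ∧ (¬x3 ∨ ¬x1)) ∨ ¬¬x3 ∨ x4   (double negation)
≡ x1 ∨ ((x1 ∨ x3) ∧ (¬x3 ∨ ¬x1)) ∨ x3 ∨ x4   (double negation)
≡ x1 ∨ (x1 ∧ ¬x3) ∨ (x1 ∧ ¬x1) ∨ (x3 ∧ ¬x3) ∨ (x3 ∧ ¬x1) ∨ x3 ∨ x4   (distribute ∧ over ∨)
≡ x1 ∨ x3 ∨ x4   (simplify)

x1 ∨ x3 ∨ x4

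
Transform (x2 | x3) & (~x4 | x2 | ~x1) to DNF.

x2 | (x3 & ~x4) | (x3 & ~x1)

(x2 | x3) & (~x4 | x2 | ~x1)
≡ (x2 & ~x4) | (x2 & x2) | (x2 & ~x1) | (x3 & ~x4) | (x3 & x2) | (x3 & ~x1)
≡ x2 | (x3 & ~x4) | (x3 & ~x1)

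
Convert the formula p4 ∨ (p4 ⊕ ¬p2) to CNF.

p4 ∨ ¬p2

p4 ∨ (p4 ⊕ ¬p2)
⇔ p4 ∨ (p4 ∨ ¬p2) ∧ ¬(p4 ∧ ¬p2)   [expand ⊕]
⇔ p4 ∨ (p4 ∨ ¬p2) ∧ (¬p4 ∨ ¬¬p2)   [De Morgan]
⇔ p4 ∨ (p4 ∨ ¬p2) ∧ (¬p4 ∨ p2)   [double negation]
⇔ (p4 ∨ p4 ∨ ¬p2) ∧ (p4 ∨ ¬p4 ∨ p2)   [distribute ∨ over ∧]
⇔ p4 ∨ ¬p2   [simplify]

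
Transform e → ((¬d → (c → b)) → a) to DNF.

¬e ∨ ¬d ∧ c ∧ ¬b ∨ a

e → ((¬d → (c → b)) → a)
⇔ ¬e ∨ ((¬d → (c → b)) → a)   — eliminate →
⇔ ¬e ∨ ¬(¬d → (c → b)) ∨ a   — eliminate →
⇔ ¬e ∨ ¬(¬¬d ∨ (c → b)) ∨ a   — eliminate →
⇔ ¬e ∨ ¬(¬¬d ∨ ¬c ∨ b) ∨ a   — eliminate →
⇔ ¬e ∨ ¬¬¬d ∧ ¬¬c ∧ ¬b ∨ a   — De Morgan
⇔ ¬e ∨ ¬d ∧ ¬¬c ∧ ¬b ∨ a   — double negation
⇔ ¬e ∨ ¬d ∧ c ∧ ¬b ∨ a   — double negation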